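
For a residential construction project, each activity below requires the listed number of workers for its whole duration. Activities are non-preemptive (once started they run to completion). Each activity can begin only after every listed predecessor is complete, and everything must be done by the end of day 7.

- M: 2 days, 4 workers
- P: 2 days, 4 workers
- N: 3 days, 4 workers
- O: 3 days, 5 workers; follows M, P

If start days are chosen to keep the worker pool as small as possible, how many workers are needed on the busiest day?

Early-start (M@1, P@1, N@1, O@3) gives peak 12: d1:12  d2:12  d3:9  d4:5  d5:5  d6:0  d7:0.
Shift P→3, O→5.
Schedule M@1, P@3, N@1, O@5: d1:8  d2:8  d3:8  d4:4  d5:5  d6:5  d7:5 — peak 8.

8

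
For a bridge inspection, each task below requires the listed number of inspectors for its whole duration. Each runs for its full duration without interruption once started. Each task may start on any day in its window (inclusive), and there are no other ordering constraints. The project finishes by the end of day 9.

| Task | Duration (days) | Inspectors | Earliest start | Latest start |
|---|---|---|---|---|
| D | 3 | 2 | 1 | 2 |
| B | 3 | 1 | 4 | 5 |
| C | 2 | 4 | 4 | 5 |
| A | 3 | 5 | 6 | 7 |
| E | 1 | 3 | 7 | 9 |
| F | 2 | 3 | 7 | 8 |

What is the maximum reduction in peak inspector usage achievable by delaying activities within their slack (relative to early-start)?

3

Early-start peak: d1:2  d2:2  d3:2  d4:5  d5:5  d6:6  d7:11  d8:8  d9:0 ⇒ 11.
Leveled (D@1, B@4, C@4, A@6, E@7, F@8): d1:2  d2:2  d3:2  d4:5  d5:5  d6:6  d7:8  d8:8  d9:3 ⇒ 8.
Reduction 11 − 8 = 3.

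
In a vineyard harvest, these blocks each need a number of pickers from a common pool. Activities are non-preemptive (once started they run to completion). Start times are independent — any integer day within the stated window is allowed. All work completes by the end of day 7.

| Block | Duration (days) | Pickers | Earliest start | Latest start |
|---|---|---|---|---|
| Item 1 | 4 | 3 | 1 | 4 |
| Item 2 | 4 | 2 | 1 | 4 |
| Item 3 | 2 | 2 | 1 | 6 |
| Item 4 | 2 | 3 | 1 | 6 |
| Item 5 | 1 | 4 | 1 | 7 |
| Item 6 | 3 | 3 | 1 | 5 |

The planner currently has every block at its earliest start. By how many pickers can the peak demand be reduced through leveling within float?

10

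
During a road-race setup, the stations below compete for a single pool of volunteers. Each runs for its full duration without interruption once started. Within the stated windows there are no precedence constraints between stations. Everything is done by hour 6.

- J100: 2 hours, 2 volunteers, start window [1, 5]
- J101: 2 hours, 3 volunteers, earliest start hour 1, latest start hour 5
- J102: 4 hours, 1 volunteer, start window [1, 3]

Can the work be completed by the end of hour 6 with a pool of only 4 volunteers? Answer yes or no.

Schedule J100@1, J101@5, J102@1: h1:3  h2:3  h3:1  h4:1  h5:3  h6:3 — peak 3 ≤ 4.

yes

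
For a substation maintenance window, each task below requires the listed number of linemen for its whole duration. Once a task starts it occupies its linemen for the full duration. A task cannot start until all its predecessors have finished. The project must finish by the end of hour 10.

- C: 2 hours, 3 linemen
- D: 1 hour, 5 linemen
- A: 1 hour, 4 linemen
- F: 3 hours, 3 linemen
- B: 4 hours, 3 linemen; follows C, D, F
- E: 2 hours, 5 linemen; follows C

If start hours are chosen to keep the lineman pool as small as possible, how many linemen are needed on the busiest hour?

7

Early-start (C@1, D@1, A@1, F@1, B@4, E@3) gives peak 15: h1:15  h2:6  h3:8  h4:8  h5:3  h6:3  h7:3  h8:0  h9:0  h10:0.
Shift D→4, A→3, B→5, E→9.
Schedule C@1, D@4, A@3, F@1, B@5, E@9: h1:6  h2:6  h3:7  h4:5  h5:3  h6:3  h7:3  h8:3  h9:5  h10:5 — peak 7.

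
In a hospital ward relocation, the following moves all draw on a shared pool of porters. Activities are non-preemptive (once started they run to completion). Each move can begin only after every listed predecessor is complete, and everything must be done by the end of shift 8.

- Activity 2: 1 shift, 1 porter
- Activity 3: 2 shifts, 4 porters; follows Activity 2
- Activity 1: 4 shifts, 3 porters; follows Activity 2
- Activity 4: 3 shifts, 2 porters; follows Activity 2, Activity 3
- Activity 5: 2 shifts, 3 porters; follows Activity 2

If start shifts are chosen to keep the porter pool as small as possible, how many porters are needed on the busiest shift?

6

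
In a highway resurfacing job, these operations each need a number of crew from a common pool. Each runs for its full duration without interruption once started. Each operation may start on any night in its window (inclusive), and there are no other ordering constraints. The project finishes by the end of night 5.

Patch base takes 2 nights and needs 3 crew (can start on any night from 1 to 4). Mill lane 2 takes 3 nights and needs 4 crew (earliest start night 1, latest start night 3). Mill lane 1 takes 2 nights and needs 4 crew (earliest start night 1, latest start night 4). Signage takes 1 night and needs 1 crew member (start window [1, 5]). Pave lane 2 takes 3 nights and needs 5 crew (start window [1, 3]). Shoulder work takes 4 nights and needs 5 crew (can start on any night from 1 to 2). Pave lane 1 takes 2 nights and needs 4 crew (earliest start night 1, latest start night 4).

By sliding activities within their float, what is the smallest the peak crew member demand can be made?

16

Early-start (Patch base@1, Mill lane 2@1, Mill lane 1@1, Signage@1, Pave lane 2@1, Shoulder work@1, Pave lane 1@1) gives peak 26: n1:26  n2:25  n3:14  n4:5  n5:0.
Shift Pave lane 2→3, Shoulder work→2, Pave lane 1→4.
Schedule Patch base@1, Mill lane 2@1, Mill lane 1@1, Signage@1, Pave lane 2@3, Shoulder work@2, Pave lane 1@4: n1:12  n2:16  n3:14  n4:14  n5:14 — peak 16.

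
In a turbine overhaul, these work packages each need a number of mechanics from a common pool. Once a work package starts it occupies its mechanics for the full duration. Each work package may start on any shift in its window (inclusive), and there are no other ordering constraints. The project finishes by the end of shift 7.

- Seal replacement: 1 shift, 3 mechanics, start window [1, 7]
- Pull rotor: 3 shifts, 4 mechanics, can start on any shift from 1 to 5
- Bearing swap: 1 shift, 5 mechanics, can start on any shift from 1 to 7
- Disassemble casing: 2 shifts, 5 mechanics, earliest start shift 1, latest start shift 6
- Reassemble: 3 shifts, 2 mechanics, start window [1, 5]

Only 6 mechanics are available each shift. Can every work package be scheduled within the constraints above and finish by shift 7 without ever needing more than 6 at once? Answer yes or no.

Schedule Seal replacement@1, Pull rotor@2, Bearing swap@5, Disassemble casing@6, Reassemble@1: s1:5  s2:6  s3:6  s4:4  s5:5  s6:5  s7:5 — peak 6 ≤ 6.

yes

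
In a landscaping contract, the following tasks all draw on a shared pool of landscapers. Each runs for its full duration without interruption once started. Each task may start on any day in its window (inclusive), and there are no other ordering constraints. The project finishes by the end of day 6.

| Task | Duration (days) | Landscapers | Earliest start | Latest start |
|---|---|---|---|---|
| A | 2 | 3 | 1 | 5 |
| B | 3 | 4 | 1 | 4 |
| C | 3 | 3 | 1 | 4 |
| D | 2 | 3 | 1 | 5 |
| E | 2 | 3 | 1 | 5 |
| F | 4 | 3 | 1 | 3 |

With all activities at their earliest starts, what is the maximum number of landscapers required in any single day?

19

Early-start schedule: A@1, B@1, C@1, D@1, E@1, F@1.
Load per day: day 1: 19, day 2: 19, day 3: 10, day 4: 3, day 5: 0, day 6: 0.
Peak is 19.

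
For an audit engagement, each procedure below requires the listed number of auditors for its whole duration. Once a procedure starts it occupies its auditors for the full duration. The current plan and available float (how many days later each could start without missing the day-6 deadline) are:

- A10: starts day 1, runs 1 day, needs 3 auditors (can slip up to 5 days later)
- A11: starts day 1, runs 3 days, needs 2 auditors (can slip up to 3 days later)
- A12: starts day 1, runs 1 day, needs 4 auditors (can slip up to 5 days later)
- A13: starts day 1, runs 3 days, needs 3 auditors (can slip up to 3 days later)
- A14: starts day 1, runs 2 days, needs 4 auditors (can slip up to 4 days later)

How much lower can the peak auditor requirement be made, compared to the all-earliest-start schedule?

10

Early-start peak: d1:16  d2:9  d3:5  d4:0  d5:0  d6:0 ⇒ 16.
Leveled (A10@1, A11@2, A12@4, A13@1, A14@5): d1:6  d2:5  d3:5  d4:6  d5:4  d6:4 ⇒ 6.
Reduction 16 − 6 = 10.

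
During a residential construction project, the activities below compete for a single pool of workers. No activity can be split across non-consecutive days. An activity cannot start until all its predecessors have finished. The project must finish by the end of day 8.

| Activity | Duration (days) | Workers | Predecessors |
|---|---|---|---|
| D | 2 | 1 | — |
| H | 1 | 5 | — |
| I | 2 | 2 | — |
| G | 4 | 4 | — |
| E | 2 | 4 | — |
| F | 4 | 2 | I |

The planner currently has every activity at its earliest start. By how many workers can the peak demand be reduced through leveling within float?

Early-start peak: d1:16  d2:11  d3:6  d4:6  d5:2  d6:2  d7:0  d8:0 ⇒ 16.
Leveled (D@1, H@1, I@2, G@3, E@7, F@4): d1:6  d2:3  d3:6  d4:6  d5:6  d6:6  d7:6  d8:4 ⇒ 6.
Reduction 16 − 6 = 10.

10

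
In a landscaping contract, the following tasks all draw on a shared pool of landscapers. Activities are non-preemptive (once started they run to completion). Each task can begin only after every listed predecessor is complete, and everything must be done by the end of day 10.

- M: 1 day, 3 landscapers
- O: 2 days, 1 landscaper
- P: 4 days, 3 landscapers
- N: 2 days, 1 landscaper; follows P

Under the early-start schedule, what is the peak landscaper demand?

Early-start schedule: M@1, O@1, P@1, N@5.
Load per day: day 1: 7, day 2: 4, day 3: 3, day 4: 3, day 5: 1, day 6: 1, day 7: 0, day 8: 0, day 9: 0, day 10: 0.
Peak is 7.

7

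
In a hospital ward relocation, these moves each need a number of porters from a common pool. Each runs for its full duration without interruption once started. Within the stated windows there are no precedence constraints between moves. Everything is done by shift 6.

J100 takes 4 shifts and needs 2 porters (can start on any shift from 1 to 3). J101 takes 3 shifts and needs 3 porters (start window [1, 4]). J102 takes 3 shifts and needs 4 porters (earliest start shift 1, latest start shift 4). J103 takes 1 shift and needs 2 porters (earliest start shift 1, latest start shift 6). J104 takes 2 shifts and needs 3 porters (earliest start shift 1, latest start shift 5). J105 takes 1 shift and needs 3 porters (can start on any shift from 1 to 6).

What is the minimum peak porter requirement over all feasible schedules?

8

Early-start (J100@1, J101@1, J102@1, J103@1, J104@1, J105@1) gives peak 17: s1:17  s2:12  s3:9  s4:2  s5:0  s6:0.
Shift J102→4, J104→2, J105→5.
Schedule J100@1, J101@1, J102@4, J103@1, J104@2, J105@5: s1:7  s2:8  s3:8  s4:6  s5:7  s6:4 — peak 8.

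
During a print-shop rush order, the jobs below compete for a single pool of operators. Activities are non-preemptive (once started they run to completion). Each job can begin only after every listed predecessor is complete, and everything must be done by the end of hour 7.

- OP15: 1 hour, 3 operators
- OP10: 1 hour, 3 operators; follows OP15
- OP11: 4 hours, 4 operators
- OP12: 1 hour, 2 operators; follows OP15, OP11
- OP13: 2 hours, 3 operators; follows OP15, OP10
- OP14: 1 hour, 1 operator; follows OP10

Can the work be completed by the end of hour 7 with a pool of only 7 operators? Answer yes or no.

yes

Schedule OP15@1, OP10@2, OP11@1, OP12@5, OP13@3, OP14@5: h1:7  h2:7  h3:7  h4:7  h5:3  h6:0  h7:0 — peak 7 ≤ 7.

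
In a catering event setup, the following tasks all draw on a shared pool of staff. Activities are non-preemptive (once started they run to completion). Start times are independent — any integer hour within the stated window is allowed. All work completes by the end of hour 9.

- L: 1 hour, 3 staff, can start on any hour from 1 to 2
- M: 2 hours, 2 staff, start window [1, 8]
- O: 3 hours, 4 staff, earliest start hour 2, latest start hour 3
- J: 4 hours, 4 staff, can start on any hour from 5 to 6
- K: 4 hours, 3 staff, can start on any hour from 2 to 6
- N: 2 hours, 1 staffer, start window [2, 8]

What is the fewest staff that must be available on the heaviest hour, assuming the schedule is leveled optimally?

Early-start (L@1, M@1, O@2, J@5, K@2, N@2) gives peak 10: h1:5  h2:10  h3:8  h4:7  h5:7  h6:4  h7:4  h8:4  h9:0.
Shift K→3, N→7.
Schedule L@1, M@1, O@2, J@5, K@3, N@7: h1:5  h2:6  h3:7  h4:7  h5:7  h6:7  h7:5  h8:5  h9:0 — peak 7.

7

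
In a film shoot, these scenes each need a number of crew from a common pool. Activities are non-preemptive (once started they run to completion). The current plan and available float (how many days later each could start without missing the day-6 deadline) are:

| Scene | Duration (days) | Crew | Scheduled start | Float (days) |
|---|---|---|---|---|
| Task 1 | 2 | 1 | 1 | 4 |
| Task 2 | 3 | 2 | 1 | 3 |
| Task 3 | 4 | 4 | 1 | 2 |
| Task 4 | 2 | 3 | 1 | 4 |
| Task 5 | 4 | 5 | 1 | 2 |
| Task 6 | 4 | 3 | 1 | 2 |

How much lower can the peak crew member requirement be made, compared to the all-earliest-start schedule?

Early-start peak: d1:18  d2:18  d3:14  d4:12  d5:0  d6:0 ⇒ 18.
Leveled (Task 1@1, Task 2@1, Task 3@1, Task 4@1, Task 5@3, Task 6@1): d1:13  d2:13  d3:14  d4:12  d5:5  d6:5 ⇒ 14.
Reduction 18 − 14 = 4.

4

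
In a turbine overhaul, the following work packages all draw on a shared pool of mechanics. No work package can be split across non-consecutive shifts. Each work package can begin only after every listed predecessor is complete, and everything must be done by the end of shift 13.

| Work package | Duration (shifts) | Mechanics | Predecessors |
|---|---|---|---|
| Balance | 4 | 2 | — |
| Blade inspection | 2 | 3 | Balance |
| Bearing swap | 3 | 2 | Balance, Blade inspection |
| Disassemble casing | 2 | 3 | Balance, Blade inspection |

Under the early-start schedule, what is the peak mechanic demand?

Early-start schedule: Balance@1, Blade inspection@5, Bearing swap@7, Disassemble casing@7.
Load per shift: shift 1: 2, shift 2: 2, shift 3: 2, shift 4: 2, shift 5: 3, shift 6: 3, shift 7: 5, shift 8: 5, shift 9: 2, shift 10: 0, shift 11: 0, shift 12: 0, shift 13: 0.
Peak is 5.

5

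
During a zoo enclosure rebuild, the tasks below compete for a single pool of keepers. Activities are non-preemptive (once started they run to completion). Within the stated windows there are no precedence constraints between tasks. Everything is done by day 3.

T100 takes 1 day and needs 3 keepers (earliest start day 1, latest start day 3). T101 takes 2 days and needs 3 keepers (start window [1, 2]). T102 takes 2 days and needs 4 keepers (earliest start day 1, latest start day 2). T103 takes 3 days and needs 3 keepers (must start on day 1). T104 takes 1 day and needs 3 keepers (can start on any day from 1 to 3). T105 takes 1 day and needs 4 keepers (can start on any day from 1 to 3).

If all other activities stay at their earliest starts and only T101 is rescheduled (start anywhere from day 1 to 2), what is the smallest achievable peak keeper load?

17

T101@1: d1:20  d2:10  d3:3 → peak 20
T101@2: d1:17  d2:10  d3:6 → peak 17
Best is T101@2, peak 17.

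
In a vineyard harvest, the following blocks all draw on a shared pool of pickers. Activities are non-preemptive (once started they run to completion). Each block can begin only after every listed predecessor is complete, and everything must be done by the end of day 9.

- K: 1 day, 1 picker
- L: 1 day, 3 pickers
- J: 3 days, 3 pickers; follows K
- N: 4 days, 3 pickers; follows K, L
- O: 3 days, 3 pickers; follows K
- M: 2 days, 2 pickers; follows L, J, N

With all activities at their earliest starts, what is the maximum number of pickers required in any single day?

Early-start schedule: K@1, L@1, J@2, N@2, O@2, M@6.
Load per day: day 1: 4, day 2: 9, day 3: 9, day 4: 9, day 5: 3, day 6: 2, day 7: 2, day 8: 0, day 9: 0.
Peak is 9.

9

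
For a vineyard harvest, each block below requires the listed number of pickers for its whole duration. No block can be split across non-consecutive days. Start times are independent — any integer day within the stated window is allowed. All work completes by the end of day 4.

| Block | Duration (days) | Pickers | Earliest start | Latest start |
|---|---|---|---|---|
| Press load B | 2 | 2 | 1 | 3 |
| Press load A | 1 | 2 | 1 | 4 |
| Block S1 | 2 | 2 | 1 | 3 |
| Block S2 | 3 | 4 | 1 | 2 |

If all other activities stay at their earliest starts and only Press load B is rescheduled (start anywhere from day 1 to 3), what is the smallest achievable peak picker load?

Press load B@1: d1:10  d2:8  d3:4  d4:0 → peak 10
Press load B@2: d1:8  d2:8  d3:6  d4:0 → peak 8
Press load B@3: d1:8  d2:6  d3:6  d4:2 → peak 8
Best is Press load B@2, peak 8.

8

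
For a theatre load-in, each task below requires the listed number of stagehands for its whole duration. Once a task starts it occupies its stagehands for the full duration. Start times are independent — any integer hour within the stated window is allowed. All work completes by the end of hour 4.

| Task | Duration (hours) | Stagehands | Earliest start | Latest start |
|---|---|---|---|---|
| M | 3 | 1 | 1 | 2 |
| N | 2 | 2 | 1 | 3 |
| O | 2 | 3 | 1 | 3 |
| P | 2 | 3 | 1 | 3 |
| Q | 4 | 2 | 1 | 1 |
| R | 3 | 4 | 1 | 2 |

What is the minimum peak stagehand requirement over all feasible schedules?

12

Early-start (M@1, N@1, O@1, P@1, Q@1, R@1) gives peak 15: h1:15  h2:15  h3:7  h4:2.
Shift P→3.
Schedule M@1, N@1, O@1, P@3, Q@1, R@1: h1:12  h2:12  h3:10  h4:5 — peak 12.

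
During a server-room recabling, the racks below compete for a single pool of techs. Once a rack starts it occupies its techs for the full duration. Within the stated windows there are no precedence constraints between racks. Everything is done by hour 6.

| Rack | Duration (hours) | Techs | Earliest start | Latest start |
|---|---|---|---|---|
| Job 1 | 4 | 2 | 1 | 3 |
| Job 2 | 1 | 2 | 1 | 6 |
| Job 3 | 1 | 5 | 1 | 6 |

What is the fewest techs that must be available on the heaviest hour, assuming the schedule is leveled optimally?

5

Early-start (Job 1@1, Job 2@1, Job 3@1) gives peak 9: h1:9  h2:2  h3:2  h4:2  h5:0  h6:0.
Shift Job 3→5.
Schedule Job 1@1, Job 2@1, Job 3@5: h1:4  h2:2  h3:2  h4:2  h5:5  h6:0 — peak 5.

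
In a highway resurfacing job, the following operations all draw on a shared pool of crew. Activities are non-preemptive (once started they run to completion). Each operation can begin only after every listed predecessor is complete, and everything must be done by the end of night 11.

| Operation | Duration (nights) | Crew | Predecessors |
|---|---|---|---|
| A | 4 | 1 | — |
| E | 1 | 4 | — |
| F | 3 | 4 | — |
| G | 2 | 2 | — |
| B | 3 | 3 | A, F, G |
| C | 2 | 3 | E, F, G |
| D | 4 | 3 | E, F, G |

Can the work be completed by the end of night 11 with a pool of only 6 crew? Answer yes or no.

yes

Schedule A@1, E@1, F@2, G@5, B@7, C@10, D@7: n1:5  n2:5  n3:5  n4:5  n5:2  n6:2  n7:6  n8:6  n9:6  n10:6  n11:3 — peak 6 ≤ 6.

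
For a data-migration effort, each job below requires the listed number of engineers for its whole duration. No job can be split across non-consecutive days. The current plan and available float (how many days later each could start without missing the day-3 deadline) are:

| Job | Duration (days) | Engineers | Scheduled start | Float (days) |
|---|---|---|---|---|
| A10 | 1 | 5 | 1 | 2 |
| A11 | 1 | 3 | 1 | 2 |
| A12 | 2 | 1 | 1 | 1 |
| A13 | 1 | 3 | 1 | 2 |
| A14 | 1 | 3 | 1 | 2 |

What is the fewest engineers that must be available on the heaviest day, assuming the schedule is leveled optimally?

6

Early-start (A10@1, A11@1, A12@1, A13@1, A14@1) gives peak 15: d1:15  d2:1  d3:0.
Shift A11→2, A13→3, A14→3.
Schedule A10@1, A11@2, A12@1, A13@3, A14@3: d1:6  d2:4  d3:6 — peak 6.
Total engineer-days = 16 over 3 days ⇒ peak ≥ ⌈16/3⌉ = 6, so 6 is optimal.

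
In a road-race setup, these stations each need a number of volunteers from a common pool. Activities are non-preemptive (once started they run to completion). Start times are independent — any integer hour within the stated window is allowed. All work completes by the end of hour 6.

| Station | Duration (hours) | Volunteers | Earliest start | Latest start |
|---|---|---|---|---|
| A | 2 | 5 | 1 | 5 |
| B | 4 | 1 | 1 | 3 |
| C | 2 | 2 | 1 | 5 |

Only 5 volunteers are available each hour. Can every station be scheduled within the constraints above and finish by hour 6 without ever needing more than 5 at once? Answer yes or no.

yes

Schedule A@1, B@3, C@3: h1:5  h2:5  h3:3  h4:3  h5:1  h6:1 — peak 5 ≤ 5.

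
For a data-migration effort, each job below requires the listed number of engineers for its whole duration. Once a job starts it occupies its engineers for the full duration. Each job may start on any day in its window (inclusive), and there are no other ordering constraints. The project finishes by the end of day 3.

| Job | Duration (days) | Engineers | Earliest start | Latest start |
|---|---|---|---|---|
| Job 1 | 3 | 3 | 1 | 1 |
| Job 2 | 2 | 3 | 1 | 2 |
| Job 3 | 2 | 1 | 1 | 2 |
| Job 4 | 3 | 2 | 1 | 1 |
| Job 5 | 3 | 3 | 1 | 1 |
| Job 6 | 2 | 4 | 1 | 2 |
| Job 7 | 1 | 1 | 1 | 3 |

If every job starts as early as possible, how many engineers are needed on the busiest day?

Early-start schedule: Job 1@1, Job 2@1, Job 3@1, Job 4@1, Job 5@1, Job 6@1, Job 7@1.
Load per day: day 1: 17, day 2: 16, day 3: 8.
Peak is 17.

17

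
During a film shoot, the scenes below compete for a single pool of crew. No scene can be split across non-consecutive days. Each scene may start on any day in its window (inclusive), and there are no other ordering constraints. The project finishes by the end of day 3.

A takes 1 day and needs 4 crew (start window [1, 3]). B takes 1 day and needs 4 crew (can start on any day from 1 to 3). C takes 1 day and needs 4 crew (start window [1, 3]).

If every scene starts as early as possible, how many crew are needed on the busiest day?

12

Early-start schedule: A@1, B@1, C@1.
Load per day: day 1: 12, day 2: 0, day 3: 0.
Peak is 12.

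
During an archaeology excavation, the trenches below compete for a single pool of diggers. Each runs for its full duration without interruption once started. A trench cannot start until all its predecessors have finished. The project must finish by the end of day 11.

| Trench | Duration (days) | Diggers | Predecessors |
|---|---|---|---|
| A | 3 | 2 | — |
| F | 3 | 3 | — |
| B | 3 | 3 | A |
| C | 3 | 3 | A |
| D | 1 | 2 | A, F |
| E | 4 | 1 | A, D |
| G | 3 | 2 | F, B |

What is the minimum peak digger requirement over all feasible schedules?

Early-start (A@1, F@1, B@4, C@4, D@4, E@5, G@7) gives peak 8: d1:5  d2:5  d3:5  d4:8  d5:7  d6:7  d7:3  d8:3  d9:2  d10:0  d11:0.
Shift C→7, G→9.
Schedule A@1, F@1, B@4, C@7, D@4, E@5, G@9: d1:5  d2:5  d3:5  d4:5  d5:4  d6:4  d7:4  d8:4  d9:5  d10:2  d11:2 — peak 5.
Total digger-days = 45 over 11 days ⇒ peak ≥ ⌈45/11⌉ = 5, so 5 is optimal.

5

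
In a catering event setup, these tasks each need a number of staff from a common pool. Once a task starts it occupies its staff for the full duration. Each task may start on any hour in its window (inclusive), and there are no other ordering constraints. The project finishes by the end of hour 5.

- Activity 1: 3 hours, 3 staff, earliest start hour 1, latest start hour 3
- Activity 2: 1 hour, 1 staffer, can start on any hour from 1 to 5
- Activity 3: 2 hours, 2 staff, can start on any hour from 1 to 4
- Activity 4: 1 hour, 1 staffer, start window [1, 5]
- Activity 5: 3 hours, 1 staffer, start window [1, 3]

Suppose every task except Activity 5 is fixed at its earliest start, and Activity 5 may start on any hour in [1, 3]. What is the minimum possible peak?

7

Activity 5@1: h1:8  h2:6  h3:4  h4:0  h5:0 → peak 8
Activity 5@2: h1:7  h2:6  h3:4  h4:1  h5:0 → peak 7
Activity 5@3: h1:7  h2:5  h3:4  h4:1  h5:1 → peak 7
Best is Activity 5@2, peak 7.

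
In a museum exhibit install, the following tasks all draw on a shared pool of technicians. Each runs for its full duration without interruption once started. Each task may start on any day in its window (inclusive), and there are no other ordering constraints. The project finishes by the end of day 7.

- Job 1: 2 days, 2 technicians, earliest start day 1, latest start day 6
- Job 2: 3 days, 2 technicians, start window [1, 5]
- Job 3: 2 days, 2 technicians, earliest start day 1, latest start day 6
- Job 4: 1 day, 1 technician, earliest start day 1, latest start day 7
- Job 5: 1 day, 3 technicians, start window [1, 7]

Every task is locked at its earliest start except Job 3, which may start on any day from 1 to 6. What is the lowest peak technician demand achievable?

Job 3@1: d1:10  d2:6  d3:2  d4:0  d5:0  d6:0  d7:0 → peak 10
Job 3@2: d1:8  d2:6  d3:4  d4:0  d5:0  d6:0  d7:0 → peak 8
Job 3@3: d1:8  d2:4  d3:4  d4:2  d5:0  d6:0  d7:0 → peak 8
Job 3@4: d1:8  d2:4  d3:2  d4:2  d5:2  d6:0  d7:0 → peak 8
Job 3@5: d1:8  d2:4  d3:2  d4:0  d5:2  d6:2  d7:0 → peak 8
Job 3@6: d1:8  d2:4  d3:2  d4:0  d5:0  d6:2  d7:2 → peak 8
Best is Job 3@2, peak 8.

8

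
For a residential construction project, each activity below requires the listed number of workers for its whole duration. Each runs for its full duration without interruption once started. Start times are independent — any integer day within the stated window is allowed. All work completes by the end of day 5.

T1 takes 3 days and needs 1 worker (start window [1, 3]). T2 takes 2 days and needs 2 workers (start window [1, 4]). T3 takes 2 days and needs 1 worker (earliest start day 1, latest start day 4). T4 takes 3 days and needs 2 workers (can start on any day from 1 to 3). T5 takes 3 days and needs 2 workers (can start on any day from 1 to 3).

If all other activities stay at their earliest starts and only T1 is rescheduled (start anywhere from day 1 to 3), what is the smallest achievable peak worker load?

T1@1: d1:8  d2:8  d3:5  d4:0  d5:0 → peak 8
T1@2: d1:7  d2:8  d3:5  d4:1  d5:0 → peak 8
T1@3: d1:7  d2:7  d3:5  d4:1  d5:1 → peak 7
Best is T1@3, peak 7.

7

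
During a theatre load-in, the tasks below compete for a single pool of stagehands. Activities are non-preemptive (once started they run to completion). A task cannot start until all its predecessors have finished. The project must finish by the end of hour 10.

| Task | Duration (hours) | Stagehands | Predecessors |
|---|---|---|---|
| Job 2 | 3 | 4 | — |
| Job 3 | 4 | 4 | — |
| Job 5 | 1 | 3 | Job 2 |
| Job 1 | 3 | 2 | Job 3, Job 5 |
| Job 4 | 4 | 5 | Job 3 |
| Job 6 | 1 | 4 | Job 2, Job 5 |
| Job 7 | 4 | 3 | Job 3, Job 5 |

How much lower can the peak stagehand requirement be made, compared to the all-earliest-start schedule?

Early-start peak: h1:8  h2:8  h3:8  h4:7  h5:14  h6:10  h7:10  h8:8  h9:0  h10:0 ⇒ 14.
Leveled (Job 2@1, Job 3@1, Job 5@4, Job 1@5, Job 4@5, Job 6@9, Job 7@5): h1:8  h2:8  h3:8  h4:7  h5:10  h6:10  h7:10  h8:8  h9:4  h10:0 ⇒ 10.
Reduction 14 − 10 = 4.

4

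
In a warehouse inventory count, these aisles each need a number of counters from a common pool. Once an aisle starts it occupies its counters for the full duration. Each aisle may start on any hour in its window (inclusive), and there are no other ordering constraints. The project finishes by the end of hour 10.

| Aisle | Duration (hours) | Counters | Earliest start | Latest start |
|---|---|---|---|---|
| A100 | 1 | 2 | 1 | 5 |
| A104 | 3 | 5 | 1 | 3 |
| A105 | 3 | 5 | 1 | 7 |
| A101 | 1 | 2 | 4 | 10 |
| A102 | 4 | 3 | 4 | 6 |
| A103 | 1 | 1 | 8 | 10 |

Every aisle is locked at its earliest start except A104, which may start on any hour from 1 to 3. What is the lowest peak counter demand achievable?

10

A104@1: h1:12  h2:10  h3:10  h4:5  h5:3  h6:3  h7:3  h8:1  h9:0  h10:0 → peak 12
A104@2: h1:7  h2:10  h3:10  h4:10  h5:3  h6:3  h7:3  h8:1  h9:0  h10:0 → peak 10
A104@3: h1:7  h2:5  h3:10  h4:10  h5:8  h6:3  h7:3  h8:1  h9:0  h10:0 → peak 10
Best is A104@2, peak 10.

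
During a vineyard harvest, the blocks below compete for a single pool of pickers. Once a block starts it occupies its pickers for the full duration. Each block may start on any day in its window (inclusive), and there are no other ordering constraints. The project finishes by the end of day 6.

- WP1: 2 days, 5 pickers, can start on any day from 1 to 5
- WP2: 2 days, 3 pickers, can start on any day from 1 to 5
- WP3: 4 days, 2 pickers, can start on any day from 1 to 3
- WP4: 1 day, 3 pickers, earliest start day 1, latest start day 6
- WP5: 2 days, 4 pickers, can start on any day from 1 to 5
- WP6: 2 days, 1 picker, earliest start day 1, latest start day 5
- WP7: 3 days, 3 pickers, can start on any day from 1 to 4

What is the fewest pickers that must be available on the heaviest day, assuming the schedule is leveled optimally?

8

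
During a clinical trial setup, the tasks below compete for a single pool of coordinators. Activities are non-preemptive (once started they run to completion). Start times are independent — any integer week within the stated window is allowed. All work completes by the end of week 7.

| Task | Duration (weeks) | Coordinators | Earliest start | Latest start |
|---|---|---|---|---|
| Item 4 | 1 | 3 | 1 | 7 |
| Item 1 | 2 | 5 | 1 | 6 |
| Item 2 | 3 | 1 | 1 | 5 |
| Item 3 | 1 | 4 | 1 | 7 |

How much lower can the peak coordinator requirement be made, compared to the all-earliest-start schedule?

Early-start peak: w1:13  w2:6  w3:1  w4:0  w5:0  w6:0  w7:0 ⇒ 13.
Leveled (Item 4@1, Item 1@2, Item 2@4, Item 3@4): w1:3  w2:5  w3:5  w4:5  w5:1  w6:1  w7:0 ⇒ 5.
Reduction 13 − 5 = 8.

8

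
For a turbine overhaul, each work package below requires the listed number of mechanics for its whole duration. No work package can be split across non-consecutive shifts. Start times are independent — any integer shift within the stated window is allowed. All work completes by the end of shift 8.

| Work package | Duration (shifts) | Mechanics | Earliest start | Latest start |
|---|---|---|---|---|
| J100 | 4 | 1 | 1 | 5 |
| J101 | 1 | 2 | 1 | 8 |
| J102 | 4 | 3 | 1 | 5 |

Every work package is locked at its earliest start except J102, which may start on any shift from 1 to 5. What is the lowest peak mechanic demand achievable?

3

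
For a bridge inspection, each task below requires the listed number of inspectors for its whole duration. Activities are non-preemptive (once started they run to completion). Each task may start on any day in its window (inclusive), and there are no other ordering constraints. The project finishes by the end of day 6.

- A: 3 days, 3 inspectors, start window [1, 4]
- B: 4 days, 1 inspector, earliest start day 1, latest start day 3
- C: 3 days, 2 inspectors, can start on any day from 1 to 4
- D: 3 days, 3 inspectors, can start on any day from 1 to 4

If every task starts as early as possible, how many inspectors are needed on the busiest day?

9

Early-start schedule: A@1, B@1, C@1, D@1.
Load per day: day 1: 9, day 2: 9, day 3: 9, day 4: 1, day 5: 0, day 6: 0.
Peak is 9.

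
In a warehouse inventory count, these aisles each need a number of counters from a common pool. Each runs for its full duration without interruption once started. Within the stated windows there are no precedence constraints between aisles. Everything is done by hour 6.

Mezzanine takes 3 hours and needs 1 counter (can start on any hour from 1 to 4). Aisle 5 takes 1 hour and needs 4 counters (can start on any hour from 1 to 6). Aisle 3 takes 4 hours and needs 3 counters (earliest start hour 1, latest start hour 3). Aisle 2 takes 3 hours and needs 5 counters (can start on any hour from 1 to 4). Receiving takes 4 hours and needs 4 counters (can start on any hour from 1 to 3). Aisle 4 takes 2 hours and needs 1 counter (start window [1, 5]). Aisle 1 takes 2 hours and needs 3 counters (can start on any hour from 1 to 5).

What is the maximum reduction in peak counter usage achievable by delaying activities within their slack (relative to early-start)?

Early-start peak: h1:21  h2:17  h3:13  h4:7  h5:0  h6:0 ⇒ 21.
Leveled (Mezzanine@1, Aisle 5@1, Aisle 3@1, Aisle 2@4, Receiving@1, Aisle 4@2, Aisle 1@2): h1:12  h2:12  h3:12  h4:12  h5:5  h6:5 ⇒ 12.
Reduction 21 − 12 = 9.

9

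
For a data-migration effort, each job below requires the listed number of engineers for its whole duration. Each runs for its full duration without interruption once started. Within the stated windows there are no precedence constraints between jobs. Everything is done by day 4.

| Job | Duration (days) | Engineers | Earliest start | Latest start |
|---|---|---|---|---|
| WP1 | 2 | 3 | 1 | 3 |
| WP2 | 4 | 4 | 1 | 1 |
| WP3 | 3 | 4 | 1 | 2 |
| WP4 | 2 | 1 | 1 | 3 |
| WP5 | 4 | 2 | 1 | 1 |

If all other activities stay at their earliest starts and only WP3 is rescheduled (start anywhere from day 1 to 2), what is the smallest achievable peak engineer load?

14

WP3@1: d1:14  d2:14  d3:10  d4:6 → peak 14
WP3@2: d1:10  d2:14  d3:10  d4:10 → peak 14
Best is WP3@1, peak 14.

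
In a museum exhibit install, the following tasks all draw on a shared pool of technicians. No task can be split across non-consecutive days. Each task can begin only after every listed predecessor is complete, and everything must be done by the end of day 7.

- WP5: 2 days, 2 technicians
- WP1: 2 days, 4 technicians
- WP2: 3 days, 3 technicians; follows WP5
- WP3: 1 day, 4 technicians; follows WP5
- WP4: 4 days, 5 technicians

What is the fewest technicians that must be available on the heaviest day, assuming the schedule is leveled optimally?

7

Early-start (WP5@1, WP1@1, WP2@3, WP3@3, WP4@1) gives peak 12: d1:11  d2:11  d3:12  d4:8  d5:3  d6:0  d7:0.
Shift WP1→5, WP2→5, WP3→7.
Schedule WP5@1, WP1@5, WP2@5, WP3@7, WP4@1: d1:7  d2:7  d3:5  d4:5  d5:7  d6:7  d7:7 — peak 7.
Total technician-days = 45 over 7 days ⇒ peak ≥ ⌈45/7⌉ = 7, so 7 is optimal.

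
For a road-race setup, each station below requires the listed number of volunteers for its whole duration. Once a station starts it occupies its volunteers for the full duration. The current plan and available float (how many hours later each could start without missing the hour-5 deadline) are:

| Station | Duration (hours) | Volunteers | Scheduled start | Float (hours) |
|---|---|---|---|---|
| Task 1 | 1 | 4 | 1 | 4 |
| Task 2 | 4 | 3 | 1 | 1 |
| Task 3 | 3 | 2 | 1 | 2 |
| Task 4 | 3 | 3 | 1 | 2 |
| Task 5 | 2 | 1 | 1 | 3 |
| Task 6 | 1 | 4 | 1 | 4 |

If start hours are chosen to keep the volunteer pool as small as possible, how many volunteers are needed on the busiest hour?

8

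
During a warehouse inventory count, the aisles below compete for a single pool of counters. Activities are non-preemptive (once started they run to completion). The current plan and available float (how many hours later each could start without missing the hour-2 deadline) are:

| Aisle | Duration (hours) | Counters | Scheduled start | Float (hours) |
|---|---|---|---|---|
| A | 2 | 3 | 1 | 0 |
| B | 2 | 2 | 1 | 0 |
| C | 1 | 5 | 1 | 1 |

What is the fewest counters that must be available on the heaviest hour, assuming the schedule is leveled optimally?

10

Schedule A@1, B@1, C@1: h1:10  h2:5 — peak 10.
No arrangement of the 2 feasible schedules does better.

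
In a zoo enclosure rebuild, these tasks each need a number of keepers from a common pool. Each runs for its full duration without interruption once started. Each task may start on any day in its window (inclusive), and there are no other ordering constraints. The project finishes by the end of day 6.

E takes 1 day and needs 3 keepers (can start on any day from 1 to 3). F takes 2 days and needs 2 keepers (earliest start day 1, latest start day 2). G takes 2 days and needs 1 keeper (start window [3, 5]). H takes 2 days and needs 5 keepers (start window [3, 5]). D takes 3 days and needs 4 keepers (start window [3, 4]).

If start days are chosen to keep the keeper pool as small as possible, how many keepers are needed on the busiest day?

9

Early-start (E@1, F@1, G@3, H@3, D@3) gives peak 10: d1:5  d2:2  d3:10  d4:10  d5:4  d6:0.
Shift H→5.
Schedule E@1, F@1, G@3, H@5, D@3: d1:5  d2:2  d3:5  d4:5  d5:9  d6:5 — peak 9.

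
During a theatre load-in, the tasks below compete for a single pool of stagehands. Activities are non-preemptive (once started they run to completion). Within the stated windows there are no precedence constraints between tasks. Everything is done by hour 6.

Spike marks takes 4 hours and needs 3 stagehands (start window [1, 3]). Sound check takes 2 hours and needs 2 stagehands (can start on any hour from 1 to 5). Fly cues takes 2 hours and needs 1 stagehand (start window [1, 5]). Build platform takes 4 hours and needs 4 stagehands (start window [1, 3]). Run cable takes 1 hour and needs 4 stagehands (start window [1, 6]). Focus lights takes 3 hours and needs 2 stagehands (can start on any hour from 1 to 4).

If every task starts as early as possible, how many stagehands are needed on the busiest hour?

16

Early-start schedule: Spike marks@1, Sound check@1, Fly cues@1, Build platform@1, Run cable@1, Focus lights@1.
Load per hour: hour 1: 16, hour 2: 12, hour 3: 9, hour 4: 7, hour 5: 0, hour 6: 0.
Peak is 16.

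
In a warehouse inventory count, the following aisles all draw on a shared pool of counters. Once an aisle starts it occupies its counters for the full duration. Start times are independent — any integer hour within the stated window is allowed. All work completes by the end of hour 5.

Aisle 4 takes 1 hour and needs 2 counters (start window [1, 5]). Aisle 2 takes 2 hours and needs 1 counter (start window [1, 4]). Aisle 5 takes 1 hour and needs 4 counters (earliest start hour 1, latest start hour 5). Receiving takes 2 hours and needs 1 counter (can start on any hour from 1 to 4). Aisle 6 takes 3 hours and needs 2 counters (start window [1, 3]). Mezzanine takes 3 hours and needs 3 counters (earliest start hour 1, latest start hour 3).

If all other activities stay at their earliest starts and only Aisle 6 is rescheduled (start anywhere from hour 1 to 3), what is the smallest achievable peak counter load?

11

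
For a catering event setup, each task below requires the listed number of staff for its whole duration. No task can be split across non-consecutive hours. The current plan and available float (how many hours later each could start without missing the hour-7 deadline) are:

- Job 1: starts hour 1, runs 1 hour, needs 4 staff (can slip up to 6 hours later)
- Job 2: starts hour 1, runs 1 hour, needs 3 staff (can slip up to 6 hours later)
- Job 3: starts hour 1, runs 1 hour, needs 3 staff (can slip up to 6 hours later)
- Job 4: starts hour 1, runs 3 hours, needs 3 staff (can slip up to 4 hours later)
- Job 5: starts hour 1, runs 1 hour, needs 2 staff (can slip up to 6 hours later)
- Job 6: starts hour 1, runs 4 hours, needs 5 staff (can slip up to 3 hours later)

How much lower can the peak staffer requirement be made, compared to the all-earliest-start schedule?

13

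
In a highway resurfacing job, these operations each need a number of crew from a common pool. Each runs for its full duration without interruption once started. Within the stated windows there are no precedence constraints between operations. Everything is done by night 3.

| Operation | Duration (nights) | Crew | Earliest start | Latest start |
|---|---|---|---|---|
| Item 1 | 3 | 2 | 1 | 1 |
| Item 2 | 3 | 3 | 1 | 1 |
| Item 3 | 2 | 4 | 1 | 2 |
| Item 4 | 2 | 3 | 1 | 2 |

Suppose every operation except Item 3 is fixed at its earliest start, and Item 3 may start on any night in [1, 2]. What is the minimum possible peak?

Item 3@1: n1:12  n2:12  n3:5 → peak 12
Item 3@2: n1:8  n2:12  n3:9 → peak 12
Best is Item 3@1, peak 12.

12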